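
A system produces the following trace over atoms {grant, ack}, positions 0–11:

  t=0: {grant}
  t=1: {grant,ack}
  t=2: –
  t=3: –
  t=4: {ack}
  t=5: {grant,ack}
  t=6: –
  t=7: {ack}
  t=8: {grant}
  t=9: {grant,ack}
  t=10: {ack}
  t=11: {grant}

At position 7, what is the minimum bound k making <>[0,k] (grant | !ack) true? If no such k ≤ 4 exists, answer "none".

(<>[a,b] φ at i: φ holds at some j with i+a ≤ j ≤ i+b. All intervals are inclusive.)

1

Scan j = 7,8,… for (grant | !ack):
  j=7: fails
  j=8: holds
First hit at j=8, so smallest k = 8-7 = 1.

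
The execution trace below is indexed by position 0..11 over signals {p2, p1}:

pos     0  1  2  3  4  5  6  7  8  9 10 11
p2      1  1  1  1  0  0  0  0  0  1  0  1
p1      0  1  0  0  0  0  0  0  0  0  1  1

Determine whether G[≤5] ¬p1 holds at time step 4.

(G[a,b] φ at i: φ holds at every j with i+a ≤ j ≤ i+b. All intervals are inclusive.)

Check ¬p1 at every j in [4,9]:
  j=4: true
  j=5: true
  j=6: true
  j=7: true
  j=8: true
  j=9: true
All positions satisfy it → formula holds.

Yes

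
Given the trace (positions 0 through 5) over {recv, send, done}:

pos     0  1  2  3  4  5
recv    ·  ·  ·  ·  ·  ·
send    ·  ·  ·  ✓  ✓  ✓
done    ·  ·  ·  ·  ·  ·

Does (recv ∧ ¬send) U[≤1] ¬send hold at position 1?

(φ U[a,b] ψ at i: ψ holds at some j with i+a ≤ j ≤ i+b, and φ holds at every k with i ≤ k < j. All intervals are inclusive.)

True

Need some j in [1,2] with ¬send, and (recv ∧ ¬send) at every k in [1,j-1].
  j=1: ¬send holds; no prefix to check → satisfied.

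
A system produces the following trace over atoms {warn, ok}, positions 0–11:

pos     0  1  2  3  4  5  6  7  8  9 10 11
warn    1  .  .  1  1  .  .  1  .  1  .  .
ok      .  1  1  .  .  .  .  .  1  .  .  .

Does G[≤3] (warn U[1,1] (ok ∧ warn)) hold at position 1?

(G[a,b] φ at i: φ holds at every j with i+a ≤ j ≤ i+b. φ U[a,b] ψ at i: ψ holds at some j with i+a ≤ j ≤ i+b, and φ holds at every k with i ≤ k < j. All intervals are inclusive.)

Check (warn U[1,1] (ok ∧ warn)) at every j in [1,4]:
  j=1: fails
  j=2: fails
  j=3: fails
  j=4: fails
Fails at j=1 → formula fails.

No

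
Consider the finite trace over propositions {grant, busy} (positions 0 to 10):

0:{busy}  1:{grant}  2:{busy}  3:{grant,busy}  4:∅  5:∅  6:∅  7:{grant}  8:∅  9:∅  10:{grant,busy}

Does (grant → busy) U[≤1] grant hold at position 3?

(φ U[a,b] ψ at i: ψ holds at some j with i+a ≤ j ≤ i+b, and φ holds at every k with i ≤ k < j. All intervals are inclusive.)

Need some j in [3,4] with grant, and (grant → busy) at every k in [3,j-1].
  j=3: grant holds; no prefix to check → satisfied.

Holds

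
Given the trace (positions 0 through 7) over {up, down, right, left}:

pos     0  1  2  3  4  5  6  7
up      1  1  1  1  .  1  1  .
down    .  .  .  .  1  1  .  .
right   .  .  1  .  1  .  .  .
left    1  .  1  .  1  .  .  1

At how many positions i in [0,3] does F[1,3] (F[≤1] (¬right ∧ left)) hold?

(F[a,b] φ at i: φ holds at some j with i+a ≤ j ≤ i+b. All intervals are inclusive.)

Evaluate at each i in [0,3]:
  i=0: ✗ (none in [1,3])
  i=1: ✗ (none in [2,4])
  i=2: ✗ (none in [3,5])
  i=3: ✓ (witness j=6)
Positions where it holds: {3} → 1.

1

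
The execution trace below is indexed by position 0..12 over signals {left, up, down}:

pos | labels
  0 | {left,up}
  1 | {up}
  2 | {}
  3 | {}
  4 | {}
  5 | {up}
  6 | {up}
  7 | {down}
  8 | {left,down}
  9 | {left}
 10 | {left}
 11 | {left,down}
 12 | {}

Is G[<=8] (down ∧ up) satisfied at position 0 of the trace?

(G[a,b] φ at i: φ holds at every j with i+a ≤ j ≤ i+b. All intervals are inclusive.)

Check (down ∧ up) at every j in [0,8]:
  j=0: false
  j=1: false
  j=2: false
  j=3: false
  j=4: false
  j=5: false
  j=6: false
  j=7: false
  j=8: false
Fails at j=0 → formula fails.

No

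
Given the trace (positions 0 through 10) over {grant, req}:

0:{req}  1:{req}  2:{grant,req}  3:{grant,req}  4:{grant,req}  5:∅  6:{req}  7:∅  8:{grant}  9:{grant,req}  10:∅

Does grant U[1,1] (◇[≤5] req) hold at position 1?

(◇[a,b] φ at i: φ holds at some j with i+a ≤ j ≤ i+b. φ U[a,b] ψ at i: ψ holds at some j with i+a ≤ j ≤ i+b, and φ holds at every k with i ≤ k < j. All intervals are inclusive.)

Need some j in [2,2] with ◇[≤5] req, and grant at every k in [1,j-1].
  j=2: ◇[≤5] req holds, but grant fails at k=1 → not this j.
No j in the window works → until fails.

False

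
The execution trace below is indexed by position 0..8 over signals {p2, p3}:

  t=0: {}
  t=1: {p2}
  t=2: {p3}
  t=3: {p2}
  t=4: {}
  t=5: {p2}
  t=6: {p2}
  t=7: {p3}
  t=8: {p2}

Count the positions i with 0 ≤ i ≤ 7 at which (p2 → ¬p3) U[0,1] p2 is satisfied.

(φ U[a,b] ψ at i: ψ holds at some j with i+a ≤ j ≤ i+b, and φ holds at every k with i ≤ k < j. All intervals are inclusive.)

8

Evaluate at each i in [0,7]:
  i=0: ✓ (rhs at j=1; lhs holds on [0,0])
  i=1: ✓ (rhs at j=1)
  i=2: ✓ (rhs at j=3; lhs holds on [2,2])
  i=3: ✓ (rhs at j=3)
  i=4: ✓ (rhs at j=5; lhs holds on [4,4])
  i=5: ✓ (rhs at j=5)
  i=6: ✓ (rhs at j=6)
  i=7: ✓ (rhs at j=8; lhs holds on [7,7])
Positions where it holds: {0, 1, 2, 3, 4, 5, 6, 7} → 8.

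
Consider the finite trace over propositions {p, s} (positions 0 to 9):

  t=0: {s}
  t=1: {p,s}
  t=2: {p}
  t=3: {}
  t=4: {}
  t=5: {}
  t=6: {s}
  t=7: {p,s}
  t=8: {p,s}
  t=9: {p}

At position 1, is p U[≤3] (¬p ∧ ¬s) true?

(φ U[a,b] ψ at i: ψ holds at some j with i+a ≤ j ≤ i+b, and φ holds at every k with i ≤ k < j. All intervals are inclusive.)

Yes

Need some j in [1,4] with (¬p ∧ ¬s), and p at every k in [1,j-1].
  j=1: (¬p ∧ ¬s) false.
  j=2: (¬p ∧ ¬s) false.
  j=3: (¬p ∧ ¬s) holds; p holds at every k in [1,2] → satisfied.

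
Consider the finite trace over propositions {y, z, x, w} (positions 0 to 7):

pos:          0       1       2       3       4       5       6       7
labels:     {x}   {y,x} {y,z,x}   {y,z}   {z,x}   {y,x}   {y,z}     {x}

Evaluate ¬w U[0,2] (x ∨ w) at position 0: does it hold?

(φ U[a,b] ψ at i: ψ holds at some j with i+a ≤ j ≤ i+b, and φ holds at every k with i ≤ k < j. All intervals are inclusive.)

Yes

Need some j in [0,2] with (x ∨ w), and ¬w at every k in [0,j-1].
  j=0: (x ∨ w) holds; no prefix to check → satisfied.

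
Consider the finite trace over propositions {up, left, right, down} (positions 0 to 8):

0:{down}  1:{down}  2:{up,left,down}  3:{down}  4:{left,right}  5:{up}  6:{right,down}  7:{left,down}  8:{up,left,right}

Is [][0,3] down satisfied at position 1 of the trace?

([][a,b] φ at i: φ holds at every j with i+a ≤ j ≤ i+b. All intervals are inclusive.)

Check down at every j in [1,4]:
  j=1: true
  j=2: true
  j=3: true
  j=4: false
Fails at j=4 → formula fails.

Does not hold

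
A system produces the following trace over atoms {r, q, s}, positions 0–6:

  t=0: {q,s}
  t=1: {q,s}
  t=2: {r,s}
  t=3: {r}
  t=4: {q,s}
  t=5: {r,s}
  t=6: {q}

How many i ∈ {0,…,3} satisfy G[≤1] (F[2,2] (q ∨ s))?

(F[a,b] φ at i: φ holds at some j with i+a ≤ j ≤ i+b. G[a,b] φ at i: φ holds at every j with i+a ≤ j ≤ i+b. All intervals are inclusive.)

Evaluate at each i in [0,3]:
  i=0: ✗ (fails at j=1)
  i=1: ✗ (fails at j=1)
  i=2: ✓ (all of [2,3])
  i=3: ✓ (all of [3,4])
Positions where it holds: {2, 3} → 2.

2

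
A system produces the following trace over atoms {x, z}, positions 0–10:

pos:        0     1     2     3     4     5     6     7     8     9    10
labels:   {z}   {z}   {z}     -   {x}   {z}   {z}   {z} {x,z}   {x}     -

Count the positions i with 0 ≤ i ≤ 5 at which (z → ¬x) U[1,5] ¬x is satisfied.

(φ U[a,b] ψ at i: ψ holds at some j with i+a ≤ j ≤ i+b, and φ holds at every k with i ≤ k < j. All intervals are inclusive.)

Evaluate at each i in [0,5]:
  i=0: ✓ (rhs at j=1; lhs holds on [0,0])
  i=1: ✓ (rhs at j=2; lhs holds on [1,1])
  i=2: ✓ (rhs at j=3; lhs holds on [2,2])
  i=3: ✓ (rhs at j=5; lhs holds on [3,4])
  i=4: ✓ (rhs at j=5; lhs holds on [4,4])
  i=5: ✓ (rhs at j=6; lhs holds on [5,5])
Positions where it holds: {0, 1, 2, 3, 4, 5} → 6.

6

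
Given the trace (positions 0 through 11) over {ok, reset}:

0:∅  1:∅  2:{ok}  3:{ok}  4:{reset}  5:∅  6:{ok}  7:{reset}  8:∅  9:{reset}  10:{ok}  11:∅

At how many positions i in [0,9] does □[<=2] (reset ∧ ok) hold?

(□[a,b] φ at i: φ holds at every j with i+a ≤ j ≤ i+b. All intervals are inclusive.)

0

Evaluate at each i in [0,9]:
  i=0: ✗ (fails at j=0)
  i=1: ✗ (fails at j=1)
  i=2: ✗ (fails at j=2)
  i=3: ✗ (fails at j=3)
  i=4: ✗ (fails at j=4)
  i=5: ✗ (fails at j=5)
  i=6: ✗ (fails at j=6)
  i=7: ✗ (fails at j=7)
  i=8: ✗ (fails at j=8)
  i=9: ✗ (fails at j=9)
Positions where it holds: {} → 0.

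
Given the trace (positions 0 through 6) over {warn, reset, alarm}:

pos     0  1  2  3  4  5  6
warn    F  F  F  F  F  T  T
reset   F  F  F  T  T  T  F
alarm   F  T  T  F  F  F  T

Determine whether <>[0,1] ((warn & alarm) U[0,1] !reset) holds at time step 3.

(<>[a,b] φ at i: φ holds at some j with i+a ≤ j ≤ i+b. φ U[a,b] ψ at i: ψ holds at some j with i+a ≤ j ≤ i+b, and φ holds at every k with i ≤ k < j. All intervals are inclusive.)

Check ((warn & alarm) U[0,1] !reset) at each j in [3,4]:
  j=3: fails
  j=4: fails
No position in the window satisfies it → formula fails.

False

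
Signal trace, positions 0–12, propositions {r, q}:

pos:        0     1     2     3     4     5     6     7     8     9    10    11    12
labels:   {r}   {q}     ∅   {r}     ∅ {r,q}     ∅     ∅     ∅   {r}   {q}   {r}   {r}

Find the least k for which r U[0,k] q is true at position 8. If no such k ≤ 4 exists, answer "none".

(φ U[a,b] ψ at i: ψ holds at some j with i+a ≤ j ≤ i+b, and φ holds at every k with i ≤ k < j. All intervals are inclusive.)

Need earliest j ≥ 8 with q, and r at every k in [8,j-1].
  j=8: rhs fails.
  j=9: rhs fails.
  j=10: rhs holds but lhs fails at k=8.
  j=11: rhs fails.
  j=12: rhs fails.
No witness within the range → none.

none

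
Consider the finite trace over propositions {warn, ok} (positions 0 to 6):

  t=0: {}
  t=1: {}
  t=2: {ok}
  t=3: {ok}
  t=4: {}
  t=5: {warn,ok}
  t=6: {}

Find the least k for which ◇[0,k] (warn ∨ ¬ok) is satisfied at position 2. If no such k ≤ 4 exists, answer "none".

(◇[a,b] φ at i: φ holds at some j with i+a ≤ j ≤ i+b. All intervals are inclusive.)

2

Scan j = 2,3,… for (warn ∨ ¬ok):
  j=2: fails
  j=3: fails
  j=4: holds
First hit at j=4, so smallest k = 4-2 = 2.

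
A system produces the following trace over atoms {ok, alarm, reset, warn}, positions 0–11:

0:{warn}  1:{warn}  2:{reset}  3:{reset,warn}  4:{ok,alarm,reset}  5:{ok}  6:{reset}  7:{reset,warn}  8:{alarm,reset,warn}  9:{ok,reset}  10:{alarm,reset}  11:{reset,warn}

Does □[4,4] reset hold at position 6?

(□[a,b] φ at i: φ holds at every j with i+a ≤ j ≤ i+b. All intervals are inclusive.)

Holds

Check reset at every j in [10,10]:
  j=10: true
All positions satisfy it → formula holds.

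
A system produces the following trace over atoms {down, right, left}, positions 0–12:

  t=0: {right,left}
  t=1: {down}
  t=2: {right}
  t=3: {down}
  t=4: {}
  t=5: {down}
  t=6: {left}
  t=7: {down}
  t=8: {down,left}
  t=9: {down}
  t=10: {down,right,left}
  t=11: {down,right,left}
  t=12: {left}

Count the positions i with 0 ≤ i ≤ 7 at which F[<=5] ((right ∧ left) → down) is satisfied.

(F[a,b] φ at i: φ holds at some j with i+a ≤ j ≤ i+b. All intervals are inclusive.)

8

Evaluate at each i in [0,7]:
  i=0: ✓ (witness j=1)
  i=1: ✓ (witness j=1)
  i=2: ✓ (witness j=2)
  i=3: ✓ (witness j=3)
  i=4: ✓ (witness j=4)
  i=5: ✓ (witness j=5)
  i=6: ✓ (witness j=6)
  i=7: ✓ (witness j=7)
Positions where it holds: {0, 1, 2, 3, 4, 5, 6, 7} → 8.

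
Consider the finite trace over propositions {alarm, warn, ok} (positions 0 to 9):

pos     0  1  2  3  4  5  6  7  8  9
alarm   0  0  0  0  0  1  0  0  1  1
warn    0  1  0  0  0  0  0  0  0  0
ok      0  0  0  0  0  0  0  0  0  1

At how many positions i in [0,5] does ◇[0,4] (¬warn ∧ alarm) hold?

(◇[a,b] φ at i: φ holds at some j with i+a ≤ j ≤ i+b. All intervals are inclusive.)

Evaluate at each i in [0,5]:
  i=0: ✗ (none in [0,4])
  i=1: ✓ (witness j=5)
  i=2: ✓ (witness j=5)
  i=3: ✓ (witness j=5)
  i=4: ✓ (witness j=5)
  i=5: ✓ (witness j=5)
Positions where it holds: {1, 2, 3, 4, 5} → 5.

5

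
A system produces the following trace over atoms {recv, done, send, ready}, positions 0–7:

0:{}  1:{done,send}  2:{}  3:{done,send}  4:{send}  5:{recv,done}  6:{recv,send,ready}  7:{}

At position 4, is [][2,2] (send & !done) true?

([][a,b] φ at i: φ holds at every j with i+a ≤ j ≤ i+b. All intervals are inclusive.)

Check (send & !done) at every j in [6,6]:
  j=6: true
All positions satisfy it → formula holds.

Yes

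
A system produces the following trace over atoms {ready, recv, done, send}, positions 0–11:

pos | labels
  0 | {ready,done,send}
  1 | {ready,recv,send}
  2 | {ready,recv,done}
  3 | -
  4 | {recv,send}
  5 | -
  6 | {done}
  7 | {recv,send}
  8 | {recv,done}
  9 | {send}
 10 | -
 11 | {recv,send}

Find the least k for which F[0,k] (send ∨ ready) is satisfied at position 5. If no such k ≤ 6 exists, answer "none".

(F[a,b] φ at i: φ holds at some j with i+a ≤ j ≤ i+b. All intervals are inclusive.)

Scan j = 5,6,… for (send ∨ ready):
  j=5: fails
  j=6: fails
  j=7: holds
First hit at j=7, so smallest k = 7-5 = 2.

2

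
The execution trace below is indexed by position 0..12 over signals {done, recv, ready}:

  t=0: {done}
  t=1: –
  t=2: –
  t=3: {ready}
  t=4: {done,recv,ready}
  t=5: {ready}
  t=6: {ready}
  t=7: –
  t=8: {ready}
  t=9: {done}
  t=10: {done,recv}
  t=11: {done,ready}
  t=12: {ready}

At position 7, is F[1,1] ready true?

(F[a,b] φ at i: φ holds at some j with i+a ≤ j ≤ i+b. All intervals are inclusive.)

Check ready at each j in [8,8]:
  j=8: true
Found at j=8 → formula holds.

Yes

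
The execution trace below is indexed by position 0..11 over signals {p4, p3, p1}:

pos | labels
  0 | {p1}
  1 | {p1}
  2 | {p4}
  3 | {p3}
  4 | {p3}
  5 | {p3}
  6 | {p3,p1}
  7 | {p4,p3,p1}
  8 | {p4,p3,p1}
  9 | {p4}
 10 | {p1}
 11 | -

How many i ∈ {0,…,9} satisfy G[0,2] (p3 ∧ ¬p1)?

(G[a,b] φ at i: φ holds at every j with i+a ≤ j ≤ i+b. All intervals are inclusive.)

Evaluate at each i in [0,9]:
  i=0: ✗ (fails at j=0)
  i=1: ✗ (fails at j=1)
  i=2: ✗ (fails at j=2)
  i=3: ✓ (all of [3,5])
  i=4: ✗ (fails at j=6)
  i=5: ✗ (fails at j=6)
  i=6: ✗ (fails at j=6)
  i=7: ✗ (fails at j=7)
  i=8: ✗ (fails at j=8)
  i=9: ✗ (fails at j=9)
Positions where it holds: {3} → 1.

1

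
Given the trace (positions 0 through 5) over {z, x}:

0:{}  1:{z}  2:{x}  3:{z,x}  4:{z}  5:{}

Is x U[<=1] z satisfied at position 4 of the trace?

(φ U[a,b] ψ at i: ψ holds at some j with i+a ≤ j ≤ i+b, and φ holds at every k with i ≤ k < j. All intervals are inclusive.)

Need some j in [4,5] with z, and x at every k in [4,j-1].
  j=4: z holds; no prefix to check → satisfied.

Holds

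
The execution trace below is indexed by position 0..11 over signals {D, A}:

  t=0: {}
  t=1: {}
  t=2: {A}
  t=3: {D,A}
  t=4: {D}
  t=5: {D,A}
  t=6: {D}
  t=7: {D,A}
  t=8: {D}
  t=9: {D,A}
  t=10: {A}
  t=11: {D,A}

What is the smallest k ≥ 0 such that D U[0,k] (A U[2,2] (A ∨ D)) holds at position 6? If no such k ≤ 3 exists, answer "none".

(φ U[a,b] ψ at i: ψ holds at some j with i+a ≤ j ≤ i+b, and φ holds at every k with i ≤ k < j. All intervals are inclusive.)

3

Need earliest j ≥ 6 with (A U[2,2] (A ∨ D)), and D at every k in [6,j-1].
  j=6: rhs fails.
  j=7: rhs fails.
  j=8: rhs fails.
  j=9: rhs holds; lhs holds on [6,8]. k = 3.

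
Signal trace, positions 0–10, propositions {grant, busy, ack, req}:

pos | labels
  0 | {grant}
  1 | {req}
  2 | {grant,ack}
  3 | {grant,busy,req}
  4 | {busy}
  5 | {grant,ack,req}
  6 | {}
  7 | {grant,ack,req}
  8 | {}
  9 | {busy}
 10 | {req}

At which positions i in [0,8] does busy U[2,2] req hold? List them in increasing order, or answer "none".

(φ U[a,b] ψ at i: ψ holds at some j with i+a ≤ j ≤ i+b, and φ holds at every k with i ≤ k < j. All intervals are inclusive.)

Evaluate at each i in [0,8]:
  i=0: ✗ (no rhs in [2,2])
  i=1: ✗ (lhs fails at k=1 before rhs at j=3)
  i=2: ✗ (no rhs in [4,4])
  i=3: ✓ (rhs at j=5; lhs holds on [3,4])
  i=4: ✗ (no rhs in [6,6])
  i=5: ✗ (lhs fails at k=5 before rhs at j=7)
  i=6: ✗ (no rhs in [8,8])
  i=7: ✗ (no rhs in [9,9])
  i=8: ✗ (lhs fails at k=8 before rhs at j=10)

3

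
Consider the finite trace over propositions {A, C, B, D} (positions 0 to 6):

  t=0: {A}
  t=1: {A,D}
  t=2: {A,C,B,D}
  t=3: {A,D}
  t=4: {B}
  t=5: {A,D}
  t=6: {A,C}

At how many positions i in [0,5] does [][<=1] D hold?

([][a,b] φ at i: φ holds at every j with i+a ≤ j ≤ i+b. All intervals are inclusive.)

2

Evaluate at each i in [0,5]:
  i=0: ✗ (fails at j=0)
  i=1: ✓ (all of [1,2])
  i=2: ✓ (all of [2,3])
  i=3: ✗ (fails at j=4)
  i=4: ✗ (fails at j=4)
  i=5: ✗ (fails at j=6)
Positions where it holds: {1, 2} → 2.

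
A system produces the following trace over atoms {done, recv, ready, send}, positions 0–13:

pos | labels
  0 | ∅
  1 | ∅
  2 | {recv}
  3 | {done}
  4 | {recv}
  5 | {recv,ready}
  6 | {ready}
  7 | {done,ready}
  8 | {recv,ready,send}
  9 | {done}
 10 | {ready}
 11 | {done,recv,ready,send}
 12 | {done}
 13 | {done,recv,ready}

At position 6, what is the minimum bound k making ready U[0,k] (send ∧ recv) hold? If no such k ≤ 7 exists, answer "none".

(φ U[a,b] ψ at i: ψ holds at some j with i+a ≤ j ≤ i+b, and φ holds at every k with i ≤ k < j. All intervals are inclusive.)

Need earliest j ≥ 6 with (send ∧ recv), and ready at every k in [6,j-1].
  j=6: rhs fails.
  j=7: rhs fails.
  j=8: rhs holds; lhs holds on [6,7]. k = 2.

2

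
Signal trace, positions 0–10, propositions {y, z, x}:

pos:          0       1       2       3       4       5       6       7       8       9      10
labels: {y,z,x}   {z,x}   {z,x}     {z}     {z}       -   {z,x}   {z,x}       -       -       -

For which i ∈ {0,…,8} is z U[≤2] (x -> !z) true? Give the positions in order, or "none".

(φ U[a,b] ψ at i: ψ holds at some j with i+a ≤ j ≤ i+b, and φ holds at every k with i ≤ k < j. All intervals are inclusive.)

1, 2, 3, 4, 5, 6, 7, 8

Evaluate at each i in [0,8]:
  i=0: ✗ (no rhs in [0,2])
  i=1: ✓ (rhs at j=3; lhs holds on [1,2])
  i=2: ✓ (rhs at j=3; lhs holds on [2,2])
  i=3: ✓ (rhs at j=3)
  i=4: ✓ (rhs at j=4)
  i=5: ✓ (rhs at j=5)
  i=6: ✓ (rhs at j=8; lhs holds on [6,7])
  i=7: ✓ (rhs at j=8; lhs holds on [7,7])
  i=8: ✓ (rhs at j=8)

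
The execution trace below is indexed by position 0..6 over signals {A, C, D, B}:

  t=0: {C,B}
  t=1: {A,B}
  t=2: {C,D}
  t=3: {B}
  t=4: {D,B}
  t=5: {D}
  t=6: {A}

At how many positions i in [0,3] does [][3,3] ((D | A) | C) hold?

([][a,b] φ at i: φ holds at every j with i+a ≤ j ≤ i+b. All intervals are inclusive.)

Evaluate at each i in [0,3]:
  i=0: ✗ (fails at j=3)
  i=1: ✓ (all of [4,4])
  i=2: ✓ (all of [5,5])
  i=3: ✓ (all of [6,6])
Positions where it holds: {1, 2, 3} → 3.

3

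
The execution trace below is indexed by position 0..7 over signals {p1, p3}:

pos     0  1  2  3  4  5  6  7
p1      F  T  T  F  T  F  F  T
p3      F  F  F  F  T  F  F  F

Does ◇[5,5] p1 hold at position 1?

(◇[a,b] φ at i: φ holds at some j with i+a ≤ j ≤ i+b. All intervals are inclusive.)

Check p1 at each j in [6,6]:
  j=6: false
No position in the window satisfies it → formula fails.

No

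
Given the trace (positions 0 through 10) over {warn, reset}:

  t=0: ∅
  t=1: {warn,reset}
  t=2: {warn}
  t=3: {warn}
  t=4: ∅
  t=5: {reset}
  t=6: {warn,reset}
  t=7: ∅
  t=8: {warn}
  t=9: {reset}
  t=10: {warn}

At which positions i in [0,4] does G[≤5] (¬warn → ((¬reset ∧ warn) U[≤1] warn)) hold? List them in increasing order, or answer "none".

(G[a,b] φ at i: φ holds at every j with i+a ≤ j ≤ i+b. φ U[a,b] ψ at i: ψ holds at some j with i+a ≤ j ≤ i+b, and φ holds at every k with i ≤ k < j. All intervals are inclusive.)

Evaluate at each i in [0,4]:
  i=0: ✗ (fails at j=0)
  i=1: ✗ (fails at j=4)
  i=2: ✗ (fails at j=4)
  i=3: ✗ (fails at j=4)
  i=4: ✗ (fails at j=4)

none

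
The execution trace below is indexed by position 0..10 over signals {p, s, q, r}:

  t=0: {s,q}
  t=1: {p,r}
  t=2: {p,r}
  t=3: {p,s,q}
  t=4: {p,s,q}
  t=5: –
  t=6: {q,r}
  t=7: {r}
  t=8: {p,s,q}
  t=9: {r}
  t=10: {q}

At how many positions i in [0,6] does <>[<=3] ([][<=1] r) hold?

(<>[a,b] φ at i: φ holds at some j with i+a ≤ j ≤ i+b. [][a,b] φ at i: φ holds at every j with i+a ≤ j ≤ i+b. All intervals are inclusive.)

Evaluate at each i in [0,6]:
  i=0: ✓ (witness j=1)
  i=1: ✓ (witness j=1)
  i=2: ✗ (none in [2,5])
  i=3: ✓ (witness j=6)
  i=4: ✓ (witness j=6)
  i=5: ✓ (witness j=6)
  i=6: ✓ (witness j=6)
Positions where it holds: {0, 1, 3, 4, 5, 6} → 6.

6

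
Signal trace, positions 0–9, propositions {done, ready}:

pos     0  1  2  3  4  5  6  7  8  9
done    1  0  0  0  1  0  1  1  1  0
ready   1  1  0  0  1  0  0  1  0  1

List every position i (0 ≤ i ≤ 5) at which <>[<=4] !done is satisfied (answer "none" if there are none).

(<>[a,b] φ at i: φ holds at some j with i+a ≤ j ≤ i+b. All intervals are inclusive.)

Evaluate at each i in [0,5]:
  i=0: ✓ (witness j=1)
  i=1: ✓ (witness j=1)
  i=2: ✓ (witness j=2)
  i=3: ✓ (witness j=3)
  i=4: ✓ (witness j=5)
  i=5: ✓ (witness j=5)

0, 1, 2, 3, 4, 5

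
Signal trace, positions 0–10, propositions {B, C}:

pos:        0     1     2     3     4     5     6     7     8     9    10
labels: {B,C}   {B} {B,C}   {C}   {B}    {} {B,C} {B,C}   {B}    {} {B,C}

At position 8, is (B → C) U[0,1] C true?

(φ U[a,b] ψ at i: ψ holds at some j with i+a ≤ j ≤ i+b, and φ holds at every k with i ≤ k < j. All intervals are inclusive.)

Does not hold

Need some j in [8,9] with C, and (B → C) at every k in [8,j-1].
  j=8: C false.
  j=9: C false.
No j in the window works → until fails.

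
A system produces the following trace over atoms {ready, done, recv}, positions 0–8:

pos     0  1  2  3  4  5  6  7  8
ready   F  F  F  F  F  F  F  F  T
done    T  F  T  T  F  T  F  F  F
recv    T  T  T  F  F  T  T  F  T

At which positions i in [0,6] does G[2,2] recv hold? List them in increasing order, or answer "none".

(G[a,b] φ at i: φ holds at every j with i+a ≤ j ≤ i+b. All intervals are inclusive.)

Evaluate at each i in [0,6]:
  i=0: ✓ (all of [2,2])
  i=1: ✗ (fails at j=3)
  i=2: ✗ (fails at j=4)
  i=3: ✓ (all of [5,5])
  i=4: ✓ (all of [6,6])
  i=5: ✗ (fails at j=7)
  i=6: ✓ (all of [8,8])

0, 3, 4, 6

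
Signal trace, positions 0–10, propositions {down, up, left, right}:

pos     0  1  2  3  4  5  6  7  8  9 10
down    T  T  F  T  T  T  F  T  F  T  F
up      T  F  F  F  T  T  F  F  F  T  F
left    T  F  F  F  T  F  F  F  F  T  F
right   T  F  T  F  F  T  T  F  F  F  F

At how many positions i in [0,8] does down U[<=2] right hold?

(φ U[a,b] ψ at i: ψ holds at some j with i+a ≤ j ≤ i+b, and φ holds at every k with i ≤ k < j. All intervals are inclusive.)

7

Evaluate at each i in [0,8]:
  i=0: ✓ (rhs at j=0)
  i=1: ✓ (rhs at j=2; lhs holds on [1,1])
  i=2: ✓ (rhs at j=2)
  i=3: ✓ (rhs at j=5; lhs holds on [3,4])
  i=4: ✓ (rhs at j=5; lhs holds on [4,4])
  i=5: ✓ (rhs at j=5)
  i=6: ✓ (rhs at j=6)
  i=7: ✗ (no rhs in [7,9])
  i=8: ✗ (no rhs in [8,10])
Positions where it holds: {0, 1, 2, 3, 4, 5, 6} → 7.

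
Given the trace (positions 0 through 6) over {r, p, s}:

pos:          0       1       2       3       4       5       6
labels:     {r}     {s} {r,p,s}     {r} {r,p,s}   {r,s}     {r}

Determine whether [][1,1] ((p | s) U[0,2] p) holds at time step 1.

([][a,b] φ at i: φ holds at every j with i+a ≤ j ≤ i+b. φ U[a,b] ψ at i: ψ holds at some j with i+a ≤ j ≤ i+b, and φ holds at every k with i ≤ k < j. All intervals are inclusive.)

Check ((p | s) U[0,2] p) at every j in [2,2]:
  j=2: holds
All positions satisfy it → formula holds.

Yes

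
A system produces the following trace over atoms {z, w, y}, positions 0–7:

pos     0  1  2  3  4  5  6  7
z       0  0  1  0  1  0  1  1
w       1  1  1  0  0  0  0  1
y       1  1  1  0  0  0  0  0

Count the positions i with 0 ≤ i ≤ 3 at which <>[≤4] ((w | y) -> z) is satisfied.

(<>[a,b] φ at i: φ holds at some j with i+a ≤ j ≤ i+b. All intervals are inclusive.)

Evaluate at each i in [0,3]:
  i=0: ✓ (witness j=2)
  i=1: ✓ (witness j=2)
  i=2: ✓ (witness j=2)
  i=3: ✓ (witness j=3)
Positions where it holds: {0, 1, 2, 3} → 4.

4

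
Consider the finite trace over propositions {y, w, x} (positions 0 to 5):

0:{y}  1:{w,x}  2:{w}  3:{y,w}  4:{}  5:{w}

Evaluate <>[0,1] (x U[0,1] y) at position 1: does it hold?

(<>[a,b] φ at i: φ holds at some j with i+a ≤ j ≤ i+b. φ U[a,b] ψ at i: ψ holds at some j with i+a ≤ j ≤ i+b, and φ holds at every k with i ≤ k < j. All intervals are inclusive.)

False

Check (x U[0,1] y) at each j in [1,2]:
  j=1: fails
  j=2: fails
No position in the window satisfies it → formula fails.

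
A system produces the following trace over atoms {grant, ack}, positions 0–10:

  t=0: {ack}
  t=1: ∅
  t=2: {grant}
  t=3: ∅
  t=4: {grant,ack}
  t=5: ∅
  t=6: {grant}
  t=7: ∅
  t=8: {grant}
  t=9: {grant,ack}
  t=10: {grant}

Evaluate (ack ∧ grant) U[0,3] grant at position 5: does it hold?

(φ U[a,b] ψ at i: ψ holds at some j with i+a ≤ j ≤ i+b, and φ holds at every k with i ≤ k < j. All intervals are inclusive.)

Need some j in [5,8] with grant, and (ack ∧ grant) at every k in [5,j-1].
  j=5: grant false.
  j=6: grant holds, but (ack ∧ grant) fails at k=5 → not this j.
  j=7: grant false.
  j=8: grant holds, but (ack ∧ grant) fails at k=5 → not this j.
No j in the window works → until fails.

Does not hold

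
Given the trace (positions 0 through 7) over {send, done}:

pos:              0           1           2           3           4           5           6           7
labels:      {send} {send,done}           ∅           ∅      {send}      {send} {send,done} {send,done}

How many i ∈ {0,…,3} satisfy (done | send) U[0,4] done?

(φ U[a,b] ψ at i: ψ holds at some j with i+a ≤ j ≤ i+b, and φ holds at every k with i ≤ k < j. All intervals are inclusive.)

Evaluate at each i in [0,3]:
  i=0: ✓ (rhs at j=1; lhs holds on [0,0])
  i=1: ✓ (rhs at j=1)
  i=2: ✗ (lhs fails at k=2 before rhs at j=6)
  i=3: ✗ (lhs fails at k=3 before rhs at j=6)
Positions where it holds: {0, 1} → 2.

2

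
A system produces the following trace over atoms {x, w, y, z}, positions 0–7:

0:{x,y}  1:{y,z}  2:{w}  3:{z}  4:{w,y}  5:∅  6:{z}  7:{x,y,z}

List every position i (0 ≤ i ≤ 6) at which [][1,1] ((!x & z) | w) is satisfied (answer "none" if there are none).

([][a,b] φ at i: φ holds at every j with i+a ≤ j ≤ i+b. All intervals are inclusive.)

0, 1, 2, 3, 5

Evaluate at each i in [0,6]:
  i=0: ✓ (all of [1,1])
  i=1: ✓ (all of [2,2])
  i=2: ✓ (all of [3,3])
  i=3: ✓ (all of [4,4])
  i=4: ✗ (fails at j=5)
  i=5: ✓ (all of [6,6])
  i=6: ✗ (fails at j=7)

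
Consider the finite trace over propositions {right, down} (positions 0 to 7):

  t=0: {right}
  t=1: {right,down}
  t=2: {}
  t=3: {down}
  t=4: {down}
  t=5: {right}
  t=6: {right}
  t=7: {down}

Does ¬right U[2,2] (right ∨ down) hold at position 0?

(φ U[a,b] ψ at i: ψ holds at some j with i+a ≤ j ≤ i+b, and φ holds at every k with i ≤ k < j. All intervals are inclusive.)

Does not hold

Need some j in [2,2] with (right ∨ down), and ¬right at every k in [0,j-1].
  j=2: (right ∨ down) false.
No j in the window works → until fails.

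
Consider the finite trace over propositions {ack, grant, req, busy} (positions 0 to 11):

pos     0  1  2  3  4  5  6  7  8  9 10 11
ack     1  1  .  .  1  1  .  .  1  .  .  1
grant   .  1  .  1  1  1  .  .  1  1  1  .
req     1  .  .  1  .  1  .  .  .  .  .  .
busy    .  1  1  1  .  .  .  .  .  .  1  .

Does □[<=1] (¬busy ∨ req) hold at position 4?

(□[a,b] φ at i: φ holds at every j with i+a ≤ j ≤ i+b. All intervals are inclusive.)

Check (¬busy ∨ req) at every j in [4,5]:
  j=4: true
  j=5: true
All positions satisfy it → formula holds.

True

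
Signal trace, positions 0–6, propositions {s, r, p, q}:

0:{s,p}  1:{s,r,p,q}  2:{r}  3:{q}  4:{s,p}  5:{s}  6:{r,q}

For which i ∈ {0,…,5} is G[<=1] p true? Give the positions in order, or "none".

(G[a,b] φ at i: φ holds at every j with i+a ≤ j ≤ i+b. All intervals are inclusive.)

0

Evaluate at each i in [0,5]:
  i=0: ✓ (all of [0,1])
  i=1: ✗ (fails at j=2)
  i=2: ✗ (fails at j=2)
  i=3: ✗ (fails at j=3)
  i=4: ✗ (fails at j=5)
  i=5: ✗ (fails at j=5)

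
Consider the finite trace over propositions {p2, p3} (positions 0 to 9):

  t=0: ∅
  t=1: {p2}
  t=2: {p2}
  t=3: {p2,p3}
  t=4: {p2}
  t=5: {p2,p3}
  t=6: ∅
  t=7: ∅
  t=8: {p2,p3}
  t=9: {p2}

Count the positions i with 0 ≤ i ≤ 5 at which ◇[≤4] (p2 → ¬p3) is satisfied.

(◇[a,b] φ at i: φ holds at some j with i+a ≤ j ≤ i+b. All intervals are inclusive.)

Evaluate at each i in [0,5]:
  i=0: ✓ (witness j=0)
  i=1: ✓ (witness j=1)
  i=2: ✓ (witness j=2)
  i=3: ✓ (witness j=4)
  i=4: ✓ (witness j=4)
  i=5: ✓ (witness j=6)
Positions where it holds: {0, 1, 2, 3, 4, 5} → 6.

6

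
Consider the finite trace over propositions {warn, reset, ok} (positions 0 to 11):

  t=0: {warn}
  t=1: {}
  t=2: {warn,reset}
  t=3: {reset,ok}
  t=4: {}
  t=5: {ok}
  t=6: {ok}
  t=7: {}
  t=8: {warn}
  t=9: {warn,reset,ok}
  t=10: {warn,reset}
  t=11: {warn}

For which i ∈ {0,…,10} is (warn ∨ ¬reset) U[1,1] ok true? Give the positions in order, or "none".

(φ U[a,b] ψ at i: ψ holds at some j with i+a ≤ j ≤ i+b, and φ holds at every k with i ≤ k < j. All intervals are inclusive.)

2, 4, 5, 8

Evaluate at each i in [0,10]:
  i=0: ✗ (no rhs in [1,1])
  i=1: ✗ (no rhs in [2,2])
  i=2: ✓ (rhs at j=3; lhs holds on [2,2])
  i=3: ✗ (no rhs in [4,4])
  i=4: ✓ (rhs at j=5; lhs holds on [4,4])
  i=5: ✓ (rhs at j=6; lhs holds on [5,5])
  i=6: ✗ (no rhs in [7,7])
  i=7: ✗ (no rhs in [8,8])
  i=8: ✓ (rhs at j=9; lhs holds on [8,8])
  i=9: ✗ (no rhs in [10,10])
  i=10: ✗ (no rhs in [11,11])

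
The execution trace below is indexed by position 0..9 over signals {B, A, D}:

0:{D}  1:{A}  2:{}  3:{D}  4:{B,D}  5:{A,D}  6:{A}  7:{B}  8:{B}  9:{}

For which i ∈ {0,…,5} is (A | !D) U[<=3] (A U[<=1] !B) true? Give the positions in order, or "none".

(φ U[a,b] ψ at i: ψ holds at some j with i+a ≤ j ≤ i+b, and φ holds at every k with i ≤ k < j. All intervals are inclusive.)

Evaluate at each i in [0,5]:
  i=0: ✓ (rhs at j=0)
  i=1: ✓ (rhs at j=1)
  i=2: ✓ (rhs at j=2)
  i=3: ✓ (rhs at j=3)
  i=4: ✗ (lhs fails at k=4 before rhs at j=5)
  i=5: ✓ (rhs at j=5)

0, 1, 2, 3, 5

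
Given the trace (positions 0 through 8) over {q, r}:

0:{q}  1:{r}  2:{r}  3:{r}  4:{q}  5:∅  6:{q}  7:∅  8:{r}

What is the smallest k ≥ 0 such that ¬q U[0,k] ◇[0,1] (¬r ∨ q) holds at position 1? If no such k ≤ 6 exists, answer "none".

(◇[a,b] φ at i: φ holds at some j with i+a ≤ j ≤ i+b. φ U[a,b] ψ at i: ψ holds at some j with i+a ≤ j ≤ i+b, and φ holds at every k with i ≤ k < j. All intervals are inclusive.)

Need earliest j ≥ 1 with ◇[0,1] (¬r ∨ q), and ¬q at every k in [1,j-1].
  j=1: rhs fails.
  j=2: rhs fails.
  j=3: rhs holds; lhs holds on [1,2]. k = 2.

2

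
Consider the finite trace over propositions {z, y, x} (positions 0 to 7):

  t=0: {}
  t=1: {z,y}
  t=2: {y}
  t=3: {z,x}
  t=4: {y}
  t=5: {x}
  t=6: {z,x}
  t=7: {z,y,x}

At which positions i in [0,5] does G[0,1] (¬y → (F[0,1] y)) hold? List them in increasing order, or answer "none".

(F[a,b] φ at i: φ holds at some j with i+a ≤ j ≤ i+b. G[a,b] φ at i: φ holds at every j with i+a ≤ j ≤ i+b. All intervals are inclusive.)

Evaluate at each i in [0,5]:
  i=0: ✓ (all of [0,1])
  i=1: ✓ (all of [1,2])
  i=2: ✓ (all of [2,3])
  i=3: ✓ (all of [3,4])
  i=4: ✗ (fails at j=5)
  i=5: ✗ (fails at j=5)

0, 1, 2, 3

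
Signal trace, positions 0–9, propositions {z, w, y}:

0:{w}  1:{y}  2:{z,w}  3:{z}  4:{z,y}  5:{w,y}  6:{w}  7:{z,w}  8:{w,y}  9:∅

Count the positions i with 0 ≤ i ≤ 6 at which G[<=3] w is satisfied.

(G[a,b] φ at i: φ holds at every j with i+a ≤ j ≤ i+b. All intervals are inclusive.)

1

Evaluate at each i in [0,6]:
  i=0: ✗ (fails at j=1)
  i=1: ✗ (fails at j=1)
  i=2: ✗ (fails at j=3)
  i=3: ✗ (fails at j=3)
  i=4: ✗ (fails at j=4)
  i=5: ✓ (all of [5,8])
  i=6: ✗ (fails at j=9)
Positions where it holds: {5} → 1.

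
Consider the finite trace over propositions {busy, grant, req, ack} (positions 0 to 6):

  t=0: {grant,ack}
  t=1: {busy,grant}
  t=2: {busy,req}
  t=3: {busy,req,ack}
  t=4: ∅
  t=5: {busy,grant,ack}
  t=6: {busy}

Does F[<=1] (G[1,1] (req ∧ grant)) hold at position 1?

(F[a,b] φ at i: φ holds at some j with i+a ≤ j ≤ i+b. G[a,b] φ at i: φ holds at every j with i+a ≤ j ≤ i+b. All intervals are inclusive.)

False

Check G[1,1] (req ∧ grant) at each j in [1,2]:
  j=1: fails at 2
  j=2: fails at 3
No position in the window satisfies it → formula fails.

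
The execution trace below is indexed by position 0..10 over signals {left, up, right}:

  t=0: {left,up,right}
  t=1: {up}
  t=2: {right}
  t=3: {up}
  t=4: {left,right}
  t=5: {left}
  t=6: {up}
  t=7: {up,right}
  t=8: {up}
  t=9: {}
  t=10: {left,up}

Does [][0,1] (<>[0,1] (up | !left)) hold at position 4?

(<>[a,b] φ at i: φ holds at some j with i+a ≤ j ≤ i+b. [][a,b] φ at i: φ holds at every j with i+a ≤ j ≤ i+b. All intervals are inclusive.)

Check <>[0,1] (up | !left) at every j in [4,5]:
  j=4: fails (none in [4,5])
  j=5: holds (witness at 6)
Fails at j=4 → formula fails.

No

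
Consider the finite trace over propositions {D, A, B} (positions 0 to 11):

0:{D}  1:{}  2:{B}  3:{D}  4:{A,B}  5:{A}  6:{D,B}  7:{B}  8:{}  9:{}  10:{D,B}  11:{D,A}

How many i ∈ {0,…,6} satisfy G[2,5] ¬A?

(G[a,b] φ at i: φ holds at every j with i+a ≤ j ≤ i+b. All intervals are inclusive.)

2

Evaluate at each i in [0,6]:
  i=0: ✗ (fails at j=4)
  i=1: ✗ (fails at j=4)
  i=2: ✗ (fails at j=4)
  i=3: ✗ (fails at j=5)
  i=4: ✓ (all of [6,9])
  i=5: ✓ (all of [7,10])
  i=6: ✗ (fails at j=11)
Positions where it holds: {4, 5} → 2.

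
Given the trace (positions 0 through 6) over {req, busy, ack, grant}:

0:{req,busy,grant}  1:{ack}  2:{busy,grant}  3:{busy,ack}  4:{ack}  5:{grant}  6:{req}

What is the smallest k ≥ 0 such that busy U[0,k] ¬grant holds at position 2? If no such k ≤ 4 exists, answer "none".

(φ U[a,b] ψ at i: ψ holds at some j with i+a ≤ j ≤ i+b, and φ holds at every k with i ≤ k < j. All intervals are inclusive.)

Need earliest j ≥ 2 with ¬grant, and busy at every k in [2,j-1].
  j=2: rhs fails.
  j=3: rhs holds; lhs holds on [2,2]. k = 1.

1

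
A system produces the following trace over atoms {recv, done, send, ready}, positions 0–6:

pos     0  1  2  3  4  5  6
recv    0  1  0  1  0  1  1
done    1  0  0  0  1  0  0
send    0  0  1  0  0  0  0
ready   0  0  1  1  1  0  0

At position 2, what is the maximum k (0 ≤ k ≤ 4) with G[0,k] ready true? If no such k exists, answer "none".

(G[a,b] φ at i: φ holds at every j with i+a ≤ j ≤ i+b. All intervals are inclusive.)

ready must hold from j=2 onward; find where it first fails.
  j=2: holds
  j=3: holds
  j=4: holds
  j=5: fails
Holds on [2,4], so largest k = 2.

2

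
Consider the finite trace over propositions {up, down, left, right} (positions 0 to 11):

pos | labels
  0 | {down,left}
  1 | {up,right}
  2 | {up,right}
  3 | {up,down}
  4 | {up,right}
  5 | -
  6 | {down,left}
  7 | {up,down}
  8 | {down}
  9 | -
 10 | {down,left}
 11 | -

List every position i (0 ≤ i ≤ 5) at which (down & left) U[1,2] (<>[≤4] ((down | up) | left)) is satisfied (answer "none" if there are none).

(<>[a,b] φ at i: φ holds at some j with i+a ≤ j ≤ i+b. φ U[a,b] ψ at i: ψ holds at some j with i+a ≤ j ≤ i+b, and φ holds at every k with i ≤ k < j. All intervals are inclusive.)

Evaluate at each i in [0,5]:
  i=0: ✓ (rhs at j=1; lhs holds on [0,0])
  i=1: ✗ (lhs fails at k=1 before rhs at j=2)
  i=2: ✗ (lhs fails at k=2 before rhs at j=3)
  i=3: ✗ (lhs fails at k=3 before rhs at j=4)
  i=4: ✗ (lhs fails at k=4 before rhs at j=5)
  i=5: ✗ (lhs fails at k=5 before rhs at j=6)

0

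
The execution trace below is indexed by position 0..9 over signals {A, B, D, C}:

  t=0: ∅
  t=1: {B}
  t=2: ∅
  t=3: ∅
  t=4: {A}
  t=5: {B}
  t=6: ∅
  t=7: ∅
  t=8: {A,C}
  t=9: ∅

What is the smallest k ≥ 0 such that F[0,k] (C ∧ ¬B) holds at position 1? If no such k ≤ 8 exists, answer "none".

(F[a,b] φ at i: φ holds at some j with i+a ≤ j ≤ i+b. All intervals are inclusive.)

Scan j = 1,2,… for (C ∧ ¬B):
  j=1: fails
  j=2: fails
  j=3: fails
  j=4: fails
  j=5: fails
  j=6: fails
  j=7: fails
  j=8: holds
First hit at j=8, so smallest k = 8-1 = 7.

7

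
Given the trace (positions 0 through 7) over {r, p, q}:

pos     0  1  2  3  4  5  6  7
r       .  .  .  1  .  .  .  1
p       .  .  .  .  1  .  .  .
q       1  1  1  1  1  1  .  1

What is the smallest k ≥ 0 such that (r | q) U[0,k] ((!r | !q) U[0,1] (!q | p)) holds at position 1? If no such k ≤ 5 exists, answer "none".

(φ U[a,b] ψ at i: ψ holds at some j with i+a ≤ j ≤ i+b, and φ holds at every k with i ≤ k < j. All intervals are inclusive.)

3

Need earliest j ≥ 1 with ((!r | !q) U[0,1] (!q | p)), and (r | q) at every k in [1,j-1].
  j=1: rhs fails.
  j=2: rhs fails.
  j=3: rhs fails.
  j=4: rhs holds; lhs holds on [1,3]. k = 3.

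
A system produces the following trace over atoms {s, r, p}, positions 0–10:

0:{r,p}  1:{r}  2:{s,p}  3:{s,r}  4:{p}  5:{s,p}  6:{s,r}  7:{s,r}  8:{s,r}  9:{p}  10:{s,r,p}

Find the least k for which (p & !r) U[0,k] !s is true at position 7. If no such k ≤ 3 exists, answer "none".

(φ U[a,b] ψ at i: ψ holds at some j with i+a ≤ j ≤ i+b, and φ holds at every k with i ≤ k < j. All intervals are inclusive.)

none

Need earliest j ≥ 7 with !s, and (p & !r) at every k in [7,j-1].
  j=7: rhs fails.
  j=8: rhs fails.
  j=9: rhs holds but lhs fails at k=7.
  j=10: rhs fails.
No witness within the range → none.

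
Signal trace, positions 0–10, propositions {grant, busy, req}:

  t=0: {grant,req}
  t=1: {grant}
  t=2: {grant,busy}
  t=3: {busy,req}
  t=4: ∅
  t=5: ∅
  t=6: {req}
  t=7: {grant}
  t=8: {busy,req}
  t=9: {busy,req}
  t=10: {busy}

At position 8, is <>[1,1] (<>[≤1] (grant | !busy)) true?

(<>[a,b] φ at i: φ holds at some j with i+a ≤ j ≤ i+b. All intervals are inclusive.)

Check <>[≤1] (grant | !busy) at each j in [9,9]:
  j=9: fails (none in [9,10])
No position in the window satisfies it → formula fails.

No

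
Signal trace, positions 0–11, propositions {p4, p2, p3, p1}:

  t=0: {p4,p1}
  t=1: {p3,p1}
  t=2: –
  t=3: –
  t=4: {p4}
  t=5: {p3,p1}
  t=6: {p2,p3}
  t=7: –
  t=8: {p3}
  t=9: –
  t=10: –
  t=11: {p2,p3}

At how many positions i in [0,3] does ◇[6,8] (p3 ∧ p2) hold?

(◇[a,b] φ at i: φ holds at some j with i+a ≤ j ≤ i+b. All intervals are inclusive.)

2

Evaluate at each i in [0,3]:
  i=0: ✓ (witness j=6)
  i=1: ✗ (none in [7,9])
  i=2: ✗ (none in [8,10])
  i=3: ✓ (witness j=11)
Positions where it holds: {0, 3} → 2.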